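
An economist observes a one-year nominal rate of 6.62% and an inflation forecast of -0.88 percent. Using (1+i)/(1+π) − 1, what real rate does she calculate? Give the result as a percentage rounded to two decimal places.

7.57%

1 + r = 1.06620 / 0.99120 = 1.075666
r = 1.075666 − 1 = 7.5666%, i.e. 7.57%.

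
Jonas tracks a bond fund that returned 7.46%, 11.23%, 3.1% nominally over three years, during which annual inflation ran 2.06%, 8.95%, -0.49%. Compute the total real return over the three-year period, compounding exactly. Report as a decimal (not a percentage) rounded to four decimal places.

0.1137

Nominal growth factor = 1.0746 × 1.1123 × 1.0310 = 1.232331
Price-level growth factor = 1.0206 × 1.0895 × 0.9951 = 1.106495
Real growth factor = 1.232331 / 1.106495 = 1.113725
Total real return = 1.113725 − 1 → 0.1137.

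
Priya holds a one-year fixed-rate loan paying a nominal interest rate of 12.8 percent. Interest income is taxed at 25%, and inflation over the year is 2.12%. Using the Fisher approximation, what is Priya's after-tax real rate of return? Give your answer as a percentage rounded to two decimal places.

After-tax nominal return = 12.8% × (1 − 0.25) = 9.6000%.
r ≈ 9.6000% − 2.12% → 7.48%.

7.48%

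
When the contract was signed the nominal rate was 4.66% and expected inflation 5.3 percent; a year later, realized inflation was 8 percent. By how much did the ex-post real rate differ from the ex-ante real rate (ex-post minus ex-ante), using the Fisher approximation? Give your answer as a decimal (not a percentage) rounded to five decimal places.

-0.02700

Ex-ante: 4.66% − 5.3% = -0.640%
Ex-post: 4.66% − 8% = -3.340%
Difference (ex-post − ex-ante) = -2.7000% → -0.02700.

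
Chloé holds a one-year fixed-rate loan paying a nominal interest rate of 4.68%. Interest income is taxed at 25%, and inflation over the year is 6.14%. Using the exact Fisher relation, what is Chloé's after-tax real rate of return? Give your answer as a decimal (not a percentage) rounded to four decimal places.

After-tax nominal return = 4.68% × (1 − 0.25) = 3.5100%.
1 + r = 1.03510 / 1.06140 = 0.975221
After-tax real rate = 0.975221 − 1 → -0.0248.

-0.0248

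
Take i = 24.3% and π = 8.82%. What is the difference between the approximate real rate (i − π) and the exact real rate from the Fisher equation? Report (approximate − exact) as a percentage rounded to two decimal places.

Approximate: r ≈ 24.300% − 8.820% = 15.4800%
Exact: (1 + 0.2430)/(1 + 0.0882) − 1 = 14.2253%
Error = 15.4800% − 14.2253% = 1.2547% → 1.25%.

1.25%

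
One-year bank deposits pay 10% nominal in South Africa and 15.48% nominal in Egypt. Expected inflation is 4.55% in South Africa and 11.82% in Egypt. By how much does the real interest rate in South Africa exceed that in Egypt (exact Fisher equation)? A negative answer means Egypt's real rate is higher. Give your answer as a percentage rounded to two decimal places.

South Africa: (1 + 0.1000)/(1 + 0.0455) − 1 = 5.2128%
Egypt: (1 + 0.1548)/(1 + 0.1182) − 1 = 3.2731%
Differential = 5.2128% − 3.2731% = 1.9397% → 1.94%.

1.94%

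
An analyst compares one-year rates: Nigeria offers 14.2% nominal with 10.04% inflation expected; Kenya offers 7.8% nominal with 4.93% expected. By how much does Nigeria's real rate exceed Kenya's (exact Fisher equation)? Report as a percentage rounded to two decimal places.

Nigeria: (1 + 0.1420)/(1 + 0.1004) − 1 = 3.7804%
Kenya: (1 + 0.0780)/(1 + 0.0493) − 1 = 2.7352%
Differential = 3.7804% − 2.7352% = 1.0453% → 1.05%.

1.05%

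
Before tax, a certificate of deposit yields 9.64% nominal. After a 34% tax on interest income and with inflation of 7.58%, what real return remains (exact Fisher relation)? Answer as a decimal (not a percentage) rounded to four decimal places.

-0.0113

After-tax nominal return = 9.64% × (1 − 0.34) = 6.3624%.
1 + r = 1.063624 / 1.07580 = 0.988682
After-tax real rate = 0.988682 − 1 → -0.0113.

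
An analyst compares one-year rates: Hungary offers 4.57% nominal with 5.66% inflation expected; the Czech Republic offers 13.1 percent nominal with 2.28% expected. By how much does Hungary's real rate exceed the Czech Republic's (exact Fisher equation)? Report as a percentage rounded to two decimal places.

-11.61%

Hungary: (1 + 0.0457)/(1 + 0.0566) − 1 = -1.0316%
The Czech Republic: (1 + 0.1310)/(1 + 0.0228) − 1 = 10.5788%
Differential = -1.0316% − 10.5788% = -11.6104% → -11.61%.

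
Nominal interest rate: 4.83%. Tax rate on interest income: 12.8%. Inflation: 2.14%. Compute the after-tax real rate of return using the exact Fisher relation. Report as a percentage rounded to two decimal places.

2.03%

After-tax nominal return = 4.83% × (1 − 0.128) = 4.21176%.
1 + r = 1.0421176 / 1.02140 = 1.020284
After-tax real rate = 1.020284 − 1 → 2.03%.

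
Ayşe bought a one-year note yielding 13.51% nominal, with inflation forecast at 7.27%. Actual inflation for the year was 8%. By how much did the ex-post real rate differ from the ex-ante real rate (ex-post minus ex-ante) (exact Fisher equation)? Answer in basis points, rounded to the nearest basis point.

Ex-ante: (1 + 0.1351)/(1 + 0.0727) − 1 = 5.8171%
Ex-post: (1 + 0.1351)/(1 + 0.0800) − 1 = 5.1019%
Difference (ex-post − ex-ante) = -0.7152% → -72 basis points.

-72 basis points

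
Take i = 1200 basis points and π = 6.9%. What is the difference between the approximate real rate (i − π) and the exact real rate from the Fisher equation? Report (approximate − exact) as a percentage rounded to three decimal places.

Approximate: r ≈ 12.000% − 6.900% = 5.1000%
Exact: (1 + 0.1200)/(1 + 0.0690) − 1 = 4.7708%
Error = 5.1000% − 4.7708% = 0.3292% → 0.329%.

0.329%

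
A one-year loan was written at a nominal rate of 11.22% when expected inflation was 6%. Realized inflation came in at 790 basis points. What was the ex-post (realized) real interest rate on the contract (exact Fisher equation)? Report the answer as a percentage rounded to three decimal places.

Ex-post: (1 + 0.1122)/(1 + 0.0790) − 1 = 3.0769%
So the realized real rate is 3.077%.

3.077%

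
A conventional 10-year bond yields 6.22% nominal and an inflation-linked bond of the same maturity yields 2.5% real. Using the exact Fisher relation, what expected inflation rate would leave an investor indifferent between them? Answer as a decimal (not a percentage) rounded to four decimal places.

0.0363

(1 + π) = (1 + i)/(1 + r) = 1.06220 / 1.02500 = 1.036293
Break-even inflation = 1.036293 − 1 → 0.0363.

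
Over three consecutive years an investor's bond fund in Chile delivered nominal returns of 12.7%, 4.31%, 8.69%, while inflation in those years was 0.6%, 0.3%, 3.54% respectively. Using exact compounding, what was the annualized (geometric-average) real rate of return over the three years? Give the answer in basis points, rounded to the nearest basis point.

Nominal growth factor = 1.1270 × 1.0431 × 1.0869 = 1.27773105
Price-level growth factor = 1.0060 × 1.0030 × 1.0354 = 1.04473724
Real growth factor = 1.27773105 / 1.04473724 = 1.22301667
Annualized real rate = 1.22301667^(1/3) − 1 = 6.9410% → 694 basis points.

694 basis points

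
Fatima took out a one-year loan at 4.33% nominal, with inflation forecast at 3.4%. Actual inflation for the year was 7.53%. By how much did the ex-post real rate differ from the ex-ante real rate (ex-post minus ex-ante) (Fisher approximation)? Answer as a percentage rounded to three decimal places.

-4.130%

Ex-ante: 4.33% − 3.4% = 0.930%
Ex-post: 4.33% − 7.53% = -3.200%
Difference (ex-post − ex-ante) = -4.1300% → -4.130%.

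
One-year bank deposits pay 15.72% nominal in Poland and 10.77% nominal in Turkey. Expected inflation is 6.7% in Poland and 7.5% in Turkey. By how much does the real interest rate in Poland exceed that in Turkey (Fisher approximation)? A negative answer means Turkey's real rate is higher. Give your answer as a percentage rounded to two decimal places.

5.75%

Poland: 15.72% − 6.7% = 9.020%
Turkey: 10.77% − 7.5% = 3.270%
Differential = 5.750% → 5.75%.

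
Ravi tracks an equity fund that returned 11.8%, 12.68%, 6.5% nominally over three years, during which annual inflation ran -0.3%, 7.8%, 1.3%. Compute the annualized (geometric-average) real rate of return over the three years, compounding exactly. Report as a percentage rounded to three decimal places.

7.211%

Compound the nominal returns: 1.1180 × 1.1268 × 1.0650 = 1.34164696.
Compound inflation: 0.9970 × 1.0780 × 1.0130 = 1.08873796.
Deflate: 1.34164696 / 1.08873796 = 1.23229556.
Annualized real rate = 1.23229556^(1/3) − 1 = 7.2107% → 7.211%.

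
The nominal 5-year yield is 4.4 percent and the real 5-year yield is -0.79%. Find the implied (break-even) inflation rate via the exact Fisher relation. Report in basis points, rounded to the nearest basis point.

523 basis points

(1 + π) = (1 + i)/(1 + r) = 1.04400 / 0.99210 = 1.052313
Break-even inflation = 1.052313 − 1 → 523 basis points.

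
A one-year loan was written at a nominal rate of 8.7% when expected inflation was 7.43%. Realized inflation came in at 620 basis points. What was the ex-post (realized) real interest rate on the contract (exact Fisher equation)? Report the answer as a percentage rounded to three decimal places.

2.354%

Ex-post: (1 + 0.0870)/(1 + 0.0620) − 1 = 2.3540%
So the realized real rate is 2.354%.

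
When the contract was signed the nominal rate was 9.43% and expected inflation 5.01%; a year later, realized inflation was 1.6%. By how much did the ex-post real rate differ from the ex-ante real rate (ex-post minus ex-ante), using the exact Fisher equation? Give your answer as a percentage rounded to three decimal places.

3.498%

Ex-ante: (1 + 0.0943)/(1 + 0.0501) − 1 = 4.2091%
Ex-post: (1 + 0.0943)/(1 + 0.0160) − 1 = 7.7067%
Difference (ex-post − ex-ante) = 3.4976% → 3.498%.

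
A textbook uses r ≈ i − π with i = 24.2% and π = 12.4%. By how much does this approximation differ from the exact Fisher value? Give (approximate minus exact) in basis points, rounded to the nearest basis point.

130 basis points

Approximate: r ≈ 24.200% − 12.400% = 11.8000%
Exact: (1 + 0.2420)/(1 + 0.1240) − 1 = 10.4982%
Error = 11.8000% − 10.4982% = 1.3018% → 130 basis points.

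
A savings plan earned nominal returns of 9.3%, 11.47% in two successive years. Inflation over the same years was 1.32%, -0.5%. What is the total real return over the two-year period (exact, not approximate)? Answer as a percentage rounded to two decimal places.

Nominal growth factor = 1.0930 × 1.1147 = 1.218367
Price-level growth factor = 1.0132 × 0.9950 = 1.008134
Real growth factor = 1.218367 / 1.008134 = 1.208537
Total real return = 1.208537 − 1 → 20.85%.

20.85%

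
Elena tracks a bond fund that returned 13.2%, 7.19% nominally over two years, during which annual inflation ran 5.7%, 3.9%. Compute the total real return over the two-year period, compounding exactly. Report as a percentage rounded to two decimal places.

10.49%

Nominal growth factor = 1.1320 × 1.0719 = 1.213391
Price-level growth factor = 1.0570 × 1.0390 = 1.098223
Real growth factor = 1.213391 / 1.098223 = 1.104867
Total real return = 1.104867 − 1 → 10.49%.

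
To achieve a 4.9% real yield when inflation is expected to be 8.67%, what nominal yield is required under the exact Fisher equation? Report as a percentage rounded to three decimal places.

13.995%

(1 + i) = (1 + r)(1 + π) = 1.04900 × 1.08670 = 1.1399483
i = 1.1399483 − 1, so the required nominal rate is 13.995%.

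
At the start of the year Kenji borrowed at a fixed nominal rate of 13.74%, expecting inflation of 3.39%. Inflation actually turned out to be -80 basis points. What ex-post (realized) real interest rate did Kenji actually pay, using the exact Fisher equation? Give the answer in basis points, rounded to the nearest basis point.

Ex-post: (1 + 0.1374)/(1 − 0.0080) − 1 = 14.6573%
So the realized real rate is 1466 basis points.

1466 basis points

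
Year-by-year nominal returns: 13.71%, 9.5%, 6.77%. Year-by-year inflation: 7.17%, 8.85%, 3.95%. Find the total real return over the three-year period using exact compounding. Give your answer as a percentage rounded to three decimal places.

Compound the nominal returns: 1.1371 × 1.0950 × 1.0677 = 1.329419.
Compound inflation: 1.0717 × 1.0885 × 1.0395 = 1.212624.
Deflate: 1.329419 / 1.212624 = 1.096316.
Total real return = 1.096316 − 1 → 9.632%.

9.632%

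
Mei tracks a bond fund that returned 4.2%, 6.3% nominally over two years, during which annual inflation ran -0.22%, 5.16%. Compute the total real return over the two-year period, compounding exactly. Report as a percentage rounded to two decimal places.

Nominal growth factor = 1.0420 × 1.0630 = 1.107646
Price-level growth factor = 0.9978 × 1.0516 = 1.049286
Real growth factor = 1.107646 / 1.049286 = 1.055618
Total real return = 1.055618 − 1 → 5.56%.

5.56%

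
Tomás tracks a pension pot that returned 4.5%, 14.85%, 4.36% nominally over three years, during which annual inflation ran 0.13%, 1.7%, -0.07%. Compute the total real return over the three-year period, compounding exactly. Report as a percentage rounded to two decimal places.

23.08%

Compound the nominal returns: 1.0450 × 1.1485 × 1.0436 = 1.252510.
Compound inflation: 1.0013 × 1.0170 × 0.9993 = 1.017609.
Deflate: 1.252510 / 1.017609 = 1.230836.
Total real return = 1.230836 − 1 → 23.08%.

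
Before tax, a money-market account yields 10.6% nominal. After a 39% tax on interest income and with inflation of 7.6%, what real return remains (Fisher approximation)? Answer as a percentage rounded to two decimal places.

-1.13%

After-tax nominal return = 10.6% × (1 − 0.39) = 6.4660%.
r ≈ 6.4660% − 7.6% → -1.13%.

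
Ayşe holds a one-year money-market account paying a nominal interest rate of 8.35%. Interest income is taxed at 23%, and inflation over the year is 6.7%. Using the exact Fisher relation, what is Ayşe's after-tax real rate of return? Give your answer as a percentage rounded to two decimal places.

After-tax nominal return = 8.35% × (1 − 0.23) = 6.4295%.
1 + r = 1.064295 / 1.06700 = 0.997465
After-tax real rate = 0.997465 − 1 → -0.25%.

-0.25%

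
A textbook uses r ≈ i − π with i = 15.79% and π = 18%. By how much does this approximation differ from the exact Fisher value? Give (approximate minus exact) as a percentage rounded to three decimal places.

Approximate: r ≈ 15.790% − 18.000% = -2.2100%
Exact: (1 + 0.1579)/(1 + 0.1800) − 1 = -1.8729%
Error = -2.2100% − (-1.8729%) = -0.3371% → -0.337%.

-0.337%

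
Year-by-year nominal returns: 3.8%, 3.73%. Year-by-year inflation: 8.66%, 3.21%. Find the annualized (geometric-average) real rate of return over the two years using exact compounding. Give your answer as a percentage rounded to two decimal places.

Compound the nominal returns: 1.0380 × 1.0373 = 1.07671740.
Compound inflation: 1.0866 × 1.0321 = 1.12147986.
Deflate: 1.07671740 / 1.12147986 = 0.96008626.
Annualized real rate = 0.96008626^(1/2) − 1 = -2.0160% → -2.02%.

-2.02%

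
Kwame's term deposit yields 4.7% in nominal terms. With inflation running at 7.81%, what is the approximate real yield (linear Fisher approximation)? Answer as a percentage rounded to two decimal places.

r ≈ i − π = 4.7% − 7.81% = -3.11%.

-3.11%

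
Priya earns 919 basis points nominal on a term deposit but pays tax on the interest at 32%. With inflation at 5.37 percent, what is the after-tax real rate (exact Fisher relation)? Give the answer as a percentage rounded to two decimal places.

0.83%

After-tax nominal return = 9.19% × (1 − 0.32) = 6.2492%.
1 + r = 1.062492 / 1.05370 = 1.008344
After-tax real rate = 1.008344 − 1 → 0.83%.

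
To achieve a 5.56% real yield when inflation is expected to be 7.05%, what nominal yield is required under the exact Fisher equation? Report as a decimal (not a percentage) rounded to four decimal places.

0.1300

(1 + i) = (1 + r)(1 + π) = 1.05560 × 1.07050 = 1.1300198
i = 1.1300198 − 1, so the required nominal rate is 0.1300.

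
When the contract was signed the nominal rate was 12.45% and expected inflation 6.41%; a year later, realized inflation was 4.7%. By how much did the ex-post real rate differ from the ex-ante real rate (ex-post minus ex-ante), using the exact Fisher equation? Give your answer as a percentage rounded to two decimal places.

Ex-ante: (1 + 0.1245)/(1 + 0.0641) − 1 = 5.6762%
Ex-post: (1 + 0.1245)/(1 + 0.0470) − 1 = 7.4021%
Difference (ex-post − ex-ante) = 1.7259% → 1.73%.

1.73%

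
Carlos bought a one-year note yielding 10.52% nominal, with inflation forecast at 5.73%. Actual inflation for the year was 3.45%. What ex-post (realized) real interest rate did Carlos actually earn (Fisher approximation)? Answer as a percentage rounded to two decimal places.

Ex-post: 10.52% − 3.45% = 7.070%
So the realized real rate is 7.07%.

7.07%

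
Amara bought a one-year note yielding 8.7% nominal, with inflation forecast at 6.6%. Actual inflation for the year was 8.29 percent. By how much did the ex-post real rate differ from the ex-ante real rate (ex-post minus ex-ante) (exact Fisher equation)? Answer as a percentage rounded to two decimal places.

Ex-ante: (1 + 0.0870)/(1 + 0.0660) − 1 = 1.9700%
Ex-post: (1 + 0.0870)/(1 + 0.0829) − 1 = 0.3786%
Difference (ex-post − ex-ante) = -1.5914% → -1.59%.

-1.59%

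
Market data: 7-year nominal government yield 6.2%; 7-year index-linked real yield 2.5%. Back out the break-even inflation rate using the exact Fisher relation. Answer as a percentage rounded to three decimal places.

(1 + π) = (1 + i)/(1 + r) = 1.06200 / 1.02500 = 1.036098
Break-even inflation = 1.036098 − 1 → 3.610%.

3.610%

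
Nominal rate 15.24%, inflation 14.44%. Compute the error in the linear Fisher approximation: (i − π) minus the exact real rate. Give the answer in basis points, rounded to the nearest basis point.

Approximate: r ≈ 15.240% − 14.440% = 0.8000%
Exact: (1 + 0.1524)/(1 + 0.1444) − 1 = 0.6991%
Error = 0.8000% − 0.6991% = 0.1009% → 10 basis points.

10 basis points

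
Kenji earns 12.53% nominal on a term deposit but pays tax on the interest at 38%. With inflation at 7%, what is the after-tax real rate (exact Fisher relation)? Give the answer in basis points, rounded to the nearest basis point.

72 basis points

After-tax nominal return = 12.53% × (1 − 0.38) = 7.7686%.
1 + r = 1.077686 / 1.07000 = 1.007183
After-tax real rate = 1.007183 − 1 → 72 basis points.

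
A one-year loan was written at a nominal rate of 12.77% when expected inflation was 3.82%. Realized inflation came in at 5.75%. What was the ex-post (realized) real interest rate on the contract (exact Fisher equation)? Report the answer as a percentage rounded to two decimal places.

Ex-post: (1 + 0.1277)/(1 + 0.0575) − 1 = 6.6383%
So the realized real rate is 6.64%.

6.64%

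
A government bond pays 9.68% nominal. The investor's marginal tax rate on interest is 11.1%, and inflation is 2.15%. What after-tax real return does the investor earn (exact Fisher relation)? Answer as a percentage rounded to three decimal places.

After-tax nominal return = 9.68% × (1 − 0.111) = 8.60552%.
1 + r = 1.0860552 / 1.02150 = 1.063196
After-tax real rate = 1.063196 − 1 → 6.320%.

6.320%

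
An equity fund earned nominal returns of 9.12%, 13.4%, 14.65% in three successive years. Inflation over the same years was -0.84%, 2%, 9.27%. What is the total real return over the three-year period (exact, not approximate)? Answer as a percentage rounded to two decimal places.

28.37%

Nominal growth factor = 1.0912 × 1.1340 × 1.1465 = 1.418703
Price-level growth factor = 0.9916 × 1.0200 × 1.0927 = 1.105192
Real growth factor = 1.418703 / 1.105192 = 1.283671
Total real return = 1.283671 − 1 → 28.37%.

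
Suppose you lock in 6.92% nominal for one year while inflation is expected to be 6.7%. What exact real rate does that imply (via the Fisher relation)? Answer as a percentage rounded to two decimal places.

By the Fisher relation, 1 + r = (1 + i)/(1 + π).
1 + r = 1.06920 / 1.06700 = 1.002062
r = 1.002062 − 1 = 0.2062%, i.e. 0.21%.

0.21%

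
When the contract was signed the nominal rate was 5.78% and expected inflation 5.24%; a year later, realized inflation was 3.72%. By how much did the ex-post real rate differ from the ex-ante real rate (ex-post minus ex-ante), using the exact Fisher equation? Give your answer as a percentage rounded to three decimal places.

Ex-ante: (1 + 0.0578)/(1 + 0.0524) − 1 = 0.5131%
Ex-post: (1 + 0.0578)/(1 + 0.0372) − 1 = 1.9861%
Difference (ex-post − ex-ante) = 1.4730% → 1.473%.

1.473%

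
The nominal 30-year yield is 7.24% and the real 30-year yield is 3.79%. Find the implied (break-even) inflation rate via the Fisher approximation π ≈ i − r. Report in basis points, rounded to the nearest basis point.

345 basis points

π ≈ i − r = 7.24% − 3.79% → 345 basis points.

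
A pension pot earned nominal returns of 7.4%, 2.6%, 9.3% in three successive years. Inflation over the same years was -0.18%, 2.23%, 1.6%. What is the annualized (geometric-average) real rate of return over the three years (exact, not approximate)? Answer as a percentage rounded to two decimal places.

5.12%

Compound the nominal returns: 1.0740 × 1.0260 × 1.0930 = 1.20440293.
Compound inflation: 0.9982 × 1.0223 × 1.0160 = 1.03678722.
Deflate: 1.20440293 / 1.03678722 = 1.16166838.
Annualized real rate = 1.16166838^(1/3) − 1 = 5.1221% → 5.12%.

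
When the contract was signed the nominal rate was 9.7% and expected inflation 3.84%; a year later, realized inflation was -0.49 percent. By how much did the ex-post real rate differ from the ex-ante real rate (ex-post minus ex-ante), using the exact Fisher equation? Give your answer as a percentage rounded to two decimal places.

4.60%

Ex-ante: (1 + 0.0970)/(1 + 0.0384) − 1 = 5.6433%
Ex-post: (1 + 0.0970)/(1 − 0.0049) − 1 = 10.2402%
Difference (ex-post − ex-ante) = 4.5969% → 4.60%.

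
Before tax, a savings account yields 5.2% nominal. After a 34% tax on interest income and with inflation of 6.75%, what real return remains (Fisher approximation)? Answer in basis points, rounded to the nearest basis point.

After-tax nominal return = 5.2% × (1 − 0.34) = 3.4320%.
r ≈ 3.4320% − 6.75% → -332 basis points.

-332 basis points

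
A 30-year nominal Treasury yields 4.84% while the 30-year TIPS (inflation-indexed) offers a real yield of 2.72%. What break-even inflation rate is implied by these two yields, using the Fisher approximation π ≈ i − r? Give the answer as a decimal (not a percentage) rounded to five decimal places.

0.02120

π ≈ i − r = 4.84% − 2.72% → 0.02120.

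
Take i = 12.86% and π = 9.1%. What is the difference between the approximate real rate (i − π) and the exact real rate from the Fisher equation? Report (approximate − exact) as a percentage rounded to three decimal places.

Approximate: r ≈ 12.860% − 9.100% = 3.7600%
Exact: (1 + 0.1286)/(1 + 0.0910) − 1 = 3.4464%
Error = 3.7600% − 3.4464% = 0.3136% → 0.314%.

0.314%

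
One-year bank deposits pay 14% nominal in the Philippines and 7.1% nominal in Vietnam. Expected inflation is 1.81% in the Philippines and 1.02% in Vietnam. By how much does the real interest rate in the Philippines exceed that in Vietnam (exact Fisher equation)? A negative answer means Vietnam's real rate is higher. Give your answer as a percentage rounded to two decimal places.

The Philippines: (1 + 0.1400)/(1 + 0.0181) − 1 = 11.9733%
Vietnam: (1 + 0.0710)/(1 + 0.0102) − 1 = 6.0186%
Differential = 11.9733% − 6.0186% = 5.9547% → 5.95%.

5.95%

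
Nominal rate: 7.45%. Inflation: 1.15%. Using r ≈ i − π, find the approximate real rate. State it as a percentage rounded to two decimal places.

r ≈ i − π = 7.45% − 1.15% = 6.30%.

6.30%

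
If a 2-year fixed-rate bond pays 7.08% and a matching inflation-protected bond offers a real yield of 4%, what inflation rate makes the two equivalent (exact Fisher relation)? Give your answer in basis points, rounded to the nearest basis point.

(1 + π) = (1 + i)/(1 + r) = 1.07080 / 1.04000 = 1.029615
Break-even inflation = 1.029615 − 1 → 296 basis points.

296 basis points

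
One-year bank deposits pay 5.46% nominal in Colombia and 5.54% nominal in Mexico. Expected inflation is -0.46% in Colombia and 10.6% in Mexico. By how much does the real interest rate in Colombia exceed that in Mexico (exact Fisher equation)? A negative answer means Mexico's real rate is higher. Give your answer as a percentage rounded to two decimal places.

10.52%

Colombia: (1 + 0.0546)/(1 − 0.0046) − 1 = 5.9474%
Mexico: (1 + 0.0554)/(1 + 0.1060) − 1 = -4.5750%
Differential = 5.9474% − (-4.5750%) = 10.5224% → 10.52%.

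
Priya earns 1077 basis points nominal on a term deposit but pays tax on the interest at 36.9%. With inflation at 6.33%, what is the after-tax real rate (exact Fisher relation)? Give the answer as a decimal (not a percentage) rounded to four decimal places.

0.0044

After-tax nominal return = 10.77% × (1 − 0.369) = 6.79587%.
1 + r = 1.0679587 / 1.06330 = 1.004381
After-tax real rate = 1.004381 − 1 → 0.0044.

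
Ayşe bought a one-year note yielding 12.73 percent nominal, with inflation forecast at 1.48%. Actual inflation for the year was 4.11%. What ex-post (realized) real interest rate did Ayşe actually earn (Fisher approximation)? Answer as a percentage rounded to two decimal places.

8.62%

Ex-post: 12.73% − 4.11% = 8.620%
So the realized real rate is 8.62%.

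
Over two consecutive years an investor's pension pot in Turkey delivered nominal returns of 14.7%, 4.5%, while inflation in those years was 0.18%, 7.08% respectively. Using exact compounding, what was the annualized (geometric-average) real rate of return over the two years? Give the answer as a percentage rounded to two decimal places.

Nominal growth factor = 1.1470 × 1.0450 = 1.19861500
Price-level growth factor = 1.0018 × 1.0708 = 1.07272744
Real growth factor = 1.19861500 / 1.07272744 = 1.11735279
Annualized real rate = 1.11735279^(1/2) − 1 = 5.7049% → 5.70%.

5.70%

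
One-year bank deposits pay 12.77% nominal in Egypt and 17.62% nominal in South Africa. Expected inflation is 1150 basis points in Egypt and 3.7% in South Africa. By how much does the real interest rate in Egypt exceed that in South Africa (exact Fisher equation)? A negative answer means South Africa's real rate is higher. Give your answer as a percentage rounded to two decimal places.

Egypt: (1 + 0.1277)/(1 + 0.1150) − 1 = 1.1390%
South Africa: (1 + 0.1762)/(1 + 0.0370) − 1 = 13.4233%
Differential = 1.1390% − 13.4233% = -12.2843% → -12.28%.

-12.28%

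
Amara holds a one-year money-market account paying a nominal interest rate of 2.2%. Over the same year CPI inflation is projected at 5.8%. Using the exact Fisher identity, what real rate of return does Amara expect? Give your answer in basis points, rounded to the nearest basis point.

By the Fisher identity, 1 + r = (1 + i)/(1 + π).
1 + r = 1.02200 / 1.05800 = 0.965974
r = 0.965974 − 1 = -3.4026%, i.e. -340 basis points.

-340 basis points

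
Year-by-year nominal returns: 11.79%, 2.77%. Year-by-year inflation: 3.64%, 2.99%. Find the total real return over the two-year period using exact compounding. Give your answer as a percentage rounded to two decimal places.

7.63%

Compound the nominal returns: 1.1179 × 1.0277 = 1.148866.
Compound inflation: 1.0364 × 1.0299 = 1.067388.
Deflate: 1.148866 / 1.067388 = 1.076333.
Total real return = 1.076333 − 1 → 7.63%.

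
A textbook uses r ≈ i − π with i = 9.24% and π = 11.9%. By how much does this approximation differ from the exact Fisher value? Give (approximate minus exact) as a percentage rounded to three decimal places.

-0.283%

Approximate: r ≈ 9.240% − 11.900% = -2.6600%
Exact: (1 + 0.0924)/(1 + 0.1190) − 1 = -2.3771%
Error = -2.6600% − (-2.3771%) = -0.2829% → -0.283%.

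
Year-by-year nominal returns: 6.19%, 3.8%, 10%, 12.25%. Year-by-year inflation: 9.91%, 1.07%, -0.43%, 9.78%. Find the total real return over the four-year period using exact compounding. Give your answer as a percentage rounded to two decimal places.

12.09%

Compound the nominal returns: 1.0619 × 1.0380 × 1.1000 × 1.1225 = 1.361006.
Compound inflation: 1.0991 × 1.0107 × 0.9957 × 1.0978 = 1.214259.
Deflate: 1.361006 / 1.214259 = 1.120853.
Total real return = 1.120853 − 1 → 12.09%.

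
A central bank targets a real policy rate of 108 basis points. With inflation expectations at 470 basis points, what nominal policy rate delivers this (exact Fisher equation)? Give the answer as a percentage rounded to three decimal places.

5.831%

(1 + i) = (1 + r)(1 + π) = 1.01080 × 1.04700 = 1.0583076
i = 1.0583076 − 1, so the required nominal rate is 5.831%.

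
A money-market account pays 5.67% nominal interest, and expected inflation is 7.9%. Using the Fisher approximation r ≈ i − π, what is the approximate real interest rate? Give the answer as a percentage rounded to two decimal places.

r ≈ i − π = 5.67% − 7.9% = -2.23%.

-2.23%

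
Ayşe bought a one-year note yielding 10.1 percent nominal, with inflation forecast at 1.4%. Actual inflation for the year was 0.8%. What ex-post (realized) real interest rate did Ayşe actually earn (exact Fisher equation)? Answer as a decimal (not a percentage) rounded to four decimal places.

0.0923

Ex-post: (1 + 0.1010)/(1 + 0.0080) − 1 = 9.2262%
So the realized real rate is 0.0923.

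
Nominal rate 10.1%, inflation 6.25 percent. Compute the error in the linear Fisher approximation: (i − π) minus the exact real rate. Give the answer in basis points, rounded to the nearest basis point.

Approximate: r ≈ 10.100% − 6.250% = 3.8500%
Exact: (1 + 0.1010)/(1 + 0.0625) − 1 = 3.6235%
Error = 3.8500% − 3.6235% = 0.2265% → 23 basis points.

23 basis points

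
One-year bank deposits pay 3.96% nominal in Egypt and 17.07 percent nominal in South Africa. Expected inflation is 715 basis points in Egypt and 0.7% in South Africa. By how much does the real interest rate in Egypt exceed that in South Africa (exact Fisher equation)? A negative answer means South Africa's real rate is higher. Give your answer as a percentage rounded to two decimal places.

-19.23%

Egypt: (1 + 0.0396)/(1 + 0.0715) − 1 = -2.9771%
South Africa: (1 + 0.1707)/(1 + 0.0070) − 1 = 16.2562%
Differential = -2.9771% − 16.2562% = -19.2333% → -19.23%.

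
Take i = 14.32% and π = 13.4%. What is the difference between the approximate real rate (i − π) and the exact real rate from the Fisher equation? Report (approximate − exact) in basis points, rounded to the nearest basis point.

Approximate: r ≈ 14.320% − 13.400% = 0.9200%
Exact: (1 + 0.1432)/(1 + 0.1340) − 1 = 0.8113%
Error = 0.9200% − 0.8113% = 0.1087% → 11 basis points.

11 basis points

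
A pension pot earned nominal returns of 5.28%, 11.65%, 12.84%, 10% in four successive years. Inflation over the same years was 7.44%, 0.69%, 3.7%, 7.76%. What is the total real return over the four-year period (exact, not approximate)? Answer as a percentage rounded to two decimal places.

20.69%

Nominal growth factor = 1.0528 × 1.1165 × 1.1284 × 1.1000 = 1.459017
Price-level growth factor = 1.0744 × 1.0069 × 1.0370 × 1.0776 = 1.208895
Real growth factor = 1.459017 / 1.208895 = 1.206901
Total real return = 1.206901 − 1 → 20.69%.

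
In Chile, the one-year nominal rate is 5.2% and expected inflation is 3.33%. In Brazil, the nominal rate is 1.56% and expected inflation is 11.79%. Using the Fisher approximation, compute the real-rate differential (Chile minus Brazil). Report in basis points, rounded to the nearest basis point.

1210 basis points

Chile: 5.2% − 3.33% = 1.870%
Brazil: 1.56% − 11.79% = -10.230%
Differential = 12.100% → 1210 basis points.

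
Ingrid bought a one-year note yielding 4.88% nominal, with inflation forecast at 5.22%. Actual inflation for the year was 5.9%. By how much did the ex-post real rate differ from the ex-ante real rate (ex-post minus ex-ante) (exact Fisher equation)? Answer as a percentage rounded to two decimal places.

Ex-ante: (1 + 0.0488)/(1 + 0.0522) − 1 = -0.3231%
Ex-post: (1 + 0.0488)/(1 + 0.0590) − 1 = -0.9632%
Difference (ex-post − ex-ante) = -0.6400% → -0.64%.

-0.64%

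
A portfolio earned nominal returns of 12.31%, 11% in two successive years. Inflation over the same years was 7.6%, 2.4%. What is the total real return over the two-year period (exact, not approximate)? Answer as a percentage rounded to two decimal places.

13.14%

Nominal growth factor = 1.1231 × 1.1100 = 1.246641
Price-level growth factor = 1.0760 × 1.0240 = 1.101824
Real growth factor = 1.246641 / 1.101824 = 1.131434
Total real return = 1.131434 − 1 → 13.14%.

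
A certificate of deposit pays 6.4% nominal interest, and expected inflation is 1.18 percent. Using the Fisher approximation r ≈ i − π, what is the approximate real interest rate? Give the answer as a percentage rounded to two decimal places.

5.22%

r ≈ i − π = 6.4% − 1.18% = 5.22%.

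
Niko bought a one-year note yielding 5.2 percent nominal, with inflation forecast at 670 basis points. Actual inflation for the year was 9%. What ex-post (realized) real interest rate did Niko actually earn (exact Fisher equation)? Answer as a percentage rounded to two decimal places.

-3.49%

Ex-post: (1 + 0.0520)/(1 + 0.0900) − 1 = -3.4862%
So the realized real rate is -3.49%.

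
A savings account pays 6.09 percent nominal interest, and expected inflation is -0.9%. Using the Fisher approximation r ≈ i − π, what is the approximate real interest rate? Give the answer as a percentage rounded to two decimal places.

r ≈ i − π = 6.09% − (-0.9%) = 6.99%.

6.99%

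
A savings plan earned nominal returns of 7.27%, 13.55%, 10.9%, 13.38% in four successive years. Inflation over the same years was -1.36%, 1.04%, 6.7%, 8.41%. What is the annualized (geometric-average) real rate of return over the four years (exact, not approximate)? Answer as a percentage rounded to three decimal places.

Compound the nominal returns: 1.0727 × 1.1355 × 1.1090 × 1.1338 = 1.53155789.
Compound inflation: 0.9864 × 1.0104 × 1.0670 × 1.0841 = 1.15286954.
Deflate: 1.53155789 / 1.15286954 = 1.32847459.
Annualized real rate = 1.32847459^(1/4) − 1 = 7.3590% → 7.359%.

7.359%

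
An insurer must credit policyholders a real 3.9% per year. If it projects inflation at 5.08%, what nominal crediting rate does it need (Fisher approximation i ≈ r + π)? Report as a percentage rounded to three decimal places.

8.980%

i ≈ r + π = 3.9% + 5.08% = 8.980%.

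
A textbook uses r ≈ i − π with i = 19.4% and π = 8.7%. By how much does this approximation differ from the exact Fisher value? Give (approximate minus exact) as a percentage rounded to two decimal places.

Approximate: r ≈ 19.400% − 8.700% = 10.7000%
Exact: (1 + 0.1940)/(1 + 0.0870) − 1 = 9.8436%
Error = 10.7000% − 9.8436% = 0.8564% → 0.86%.

0.86%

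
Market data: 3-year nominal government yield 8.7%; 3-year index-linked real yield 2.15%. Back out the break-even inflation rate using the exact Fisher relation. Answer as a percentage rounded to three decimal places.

(1 + π) = (1 + i)/(1 + r) = 1.08700 / 1.02150 = 1.064121
Break-even inflation = 1.064121 − 1 → 6.412%.

6.412%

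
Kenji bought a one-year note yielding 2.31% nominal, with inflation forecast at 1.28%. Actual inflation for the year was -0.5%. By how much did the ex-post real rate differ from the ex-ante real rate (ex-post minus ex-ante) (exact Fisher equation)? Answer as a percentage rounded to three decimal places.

1.807%

Ex-ante: (1 + 0.0231)/(1 + 0.0128) − 1 = 1.0170%
Ex-post: (1 + 0.0231)/(1 − 0.0050) − 1 = 2.8241%
Difference (ex-post − ex-ante) = 1.8071% → 1.807%.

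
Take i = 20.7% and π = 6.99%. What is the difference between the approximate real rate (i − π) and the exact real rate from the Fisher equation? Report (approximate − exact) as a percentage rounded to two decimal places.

0.90%

Approximate: r ≈ 20.700% − 6.990% = 13.7100%
Exact: (1 + 0.2070)/(1 + 0.0699) − 1 = 12.8143%
Error = 13.7100% − 12.8143% = 0.8957% → 0.90%.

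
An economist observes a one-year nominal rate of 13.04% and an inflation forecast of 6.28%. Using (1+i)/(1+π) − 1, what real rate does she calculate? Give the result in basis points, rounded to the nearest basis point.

By the Fisher equation, 1 + r = (1 + i)/(1 + π).
1 + r = 1.13040 / 1.06280 = 1.063606
r = 1.063606 − 1 = 6.3606%, i.e. 636 basis points.

636 basis points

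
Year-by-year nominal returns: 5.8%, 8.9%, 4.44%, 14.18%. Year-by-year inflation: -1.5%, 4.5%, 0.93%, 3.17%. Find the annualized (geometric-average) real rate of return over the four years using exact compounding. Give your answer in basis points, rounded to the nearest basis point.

Nominal growth factor = 1.0580 × 1.0890 × 1.0444 × 1.1418 = 1.37394848
Price-level growth factor = 0.9850 × 1.0450 × 1.0093 × 1.0317 = 1.07183078
Real growth factor = 1.37394848 / 1.07183078 = 1.28187071
Annualized real rate = 1.28187071^(1/4) − 1 = 6.4048% → 640 basis points.

640 basis points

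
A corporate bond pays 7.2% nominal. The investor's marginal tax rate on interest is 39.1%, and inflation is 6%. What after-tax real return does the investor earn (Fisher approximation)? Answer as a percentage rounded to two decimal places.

-1.62%

After-tax nominal return = 7.2% × (1 − 0.391) = 4.3848%.
r ≈ 4.3848% − 6% → -1.62%.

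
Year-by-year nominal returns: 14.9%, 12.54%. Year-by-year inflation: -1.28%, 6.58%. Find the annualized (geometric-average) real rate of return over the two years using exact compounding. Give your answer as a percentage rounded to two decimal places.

10.86%

Compound the nominal returns: 1.1490 × 1.1254 = 1.29308460.
Compound inflation: 0.9872 × 1.0658 = 1.05215776.
Deflate: 1.29308460 / 1.05215776 = 1.22898357.
Annualized real rate = 1.22898357^(1/2) − 1 = 10.8595% → 10.86%.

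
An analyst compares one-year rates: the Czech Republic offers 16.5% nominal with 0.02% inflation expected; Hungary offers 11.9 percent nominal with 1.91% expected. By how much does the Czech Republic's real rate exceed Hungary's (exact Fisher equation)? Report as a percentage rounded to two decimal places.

The Czech Republic: (1 + 0.1650)/(1 + 0.0002) − 1 = 16.4767%
Hungary: (1 + 0.1190)/(1 + 0.0191) − 1 = 9.8028%
Differential = 16.4767% − 9.8028% = 6.6739% → 6.67%.

6.67%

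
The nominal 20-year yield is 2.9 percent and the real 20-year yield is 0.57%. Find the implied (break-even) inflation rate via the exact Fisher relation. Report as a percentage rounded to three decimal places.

2.317%

(1 + π) = (1 + i)/(1 + r) = 1.02900 / 1.00570 = 1.023168
Break-even inflation = 1.023168 − 1 → 2.317%.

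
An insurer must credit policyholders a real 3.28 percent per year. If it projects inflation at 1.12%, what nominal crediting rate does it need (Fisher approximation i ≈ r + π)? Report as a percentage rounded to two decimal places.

4.40%

i ≈ r + π = 3.28% + 1.12% = 4.40%.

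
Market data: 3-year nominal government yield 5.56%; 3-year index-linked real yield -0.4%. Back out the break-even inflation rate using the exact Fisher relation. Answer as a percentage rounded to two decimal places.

5.98%

(1 + π) = (1 + i)/(1 + r) = 1.05560 / 0.99600 = 1.059839
Break-even inflation = 1.059839 − 1 → 5.98%.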